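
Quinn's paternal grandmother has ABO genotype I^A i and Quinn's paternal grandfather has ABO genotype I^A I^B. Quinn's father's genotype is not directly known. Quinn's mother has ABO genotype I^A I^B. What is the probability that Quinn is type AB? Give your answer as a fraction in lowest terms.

3/8

Quinn's father's ABO genotype from I^A i × I^A I^B: 1/4 I^A I^A, 1/4 I^A I^B, 1/4 I^A i, 1/4 I^B i.
Crossing each possibility with the mother I^A I^B and summing P(type AB): 1/4·1/2 + 1/4·1/2 + 1/4·1/4 + 1/4·1/4 = 3/8.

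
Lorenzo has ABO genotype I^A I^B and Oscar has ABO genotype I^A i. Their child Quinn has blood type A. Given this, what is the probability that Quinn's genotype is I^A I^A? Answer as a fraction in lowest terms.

Cross I^A I^B × I^A i → 1/4 I^A I^A, 1/4 I^A I^B, 1/4 I^A i, 1/4 I^B i.
Type-A genotypes among offspring: I^A I^A (1/4), I^A i (1/4); total 1/2.
P(I^A I^A | type A) = (1/4) / (1/2) = 1/2.

1/2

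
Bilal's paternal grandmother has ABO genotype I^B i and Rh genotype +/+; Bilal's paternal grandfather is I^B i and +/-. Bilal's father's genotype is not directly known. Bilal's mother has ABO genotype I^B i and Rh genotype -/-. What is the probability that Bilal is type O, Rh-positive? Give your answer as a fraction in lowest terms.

Bilal's father's ABO genotype from I^B i × I^B i: 1/4 I^B I^B, 1/2 I^B i, 1/4 i i.
Crossing each possibility with the mother I^B i and summing P(type O): 1/4·0 + 1/2·1/4 + 1/4·1/2 = 1/4.
Similarly for Rh via the father's Rh distribution: P(Rh+) = 3/4.
Independent loci: 1/4 × 3/4 = 3/16.

3/16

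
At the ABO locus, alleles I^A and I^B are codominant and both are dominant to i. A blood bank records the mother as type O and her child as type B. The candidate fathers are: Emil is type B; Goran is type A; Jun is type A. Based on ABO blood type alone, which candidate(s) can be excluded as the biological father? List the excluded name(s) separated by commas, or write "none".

A candidate is excluded only if no genotype consistent with his phenotype could produce a type B child with a type O mother.
Goran (type A): no genotype consistent with that phenotype can produce a type-B child with a type-O mother.
Jun (type A): no genotype consistent with that phenotype can produce a type-B child with a type-O mother.

Goran, Jun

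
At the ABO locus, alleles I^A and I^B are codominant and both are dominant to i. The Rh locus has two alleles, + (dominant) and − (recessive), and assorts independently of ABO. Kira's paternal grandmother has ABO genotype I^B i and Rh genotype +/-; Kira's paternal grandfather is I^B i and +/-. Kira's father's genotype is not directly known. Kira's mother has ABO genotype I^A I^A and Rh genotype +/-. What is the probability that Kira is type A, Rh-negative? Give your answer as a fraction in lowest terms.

Kira's father's ABO genotype from I^B i × I^B i: 1/4 I^B I^B, 1/2 I^B i, 1/4 i i.
Crossing each possibility with the mother I^A I^A and summing P(type A): 1/4·0 + 1/2·1/2 + 1/4·1 = 1/2.
Similarly for Rh via the father's Rh distribution: P(Rh-) = 1/4.
Independent loci: 1/2 × 1/4 = 1/8.

1/8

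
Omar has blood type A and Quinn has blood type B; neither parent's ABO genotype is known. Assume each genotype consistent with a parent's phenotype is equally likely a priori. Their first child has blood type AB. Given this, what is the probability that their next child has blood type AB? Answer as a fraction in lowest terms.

25/36

Possible genotypes: Omar ∈ {AA, AO}; Quinn ∈ {BB, BO}.
Weight each parental genotype pair by prior × P(type-AB child):
  AA × BB: posterior weight 4/9; P(next child type AB) = 1.
  AA × BO: posterior weight 2/9; P(next child type AB) = 1/2.
  AO × BB: posterior weight 2/9; P(next child type AB) = 1/2.
  AO × BO: posterior weight 1/9; P(next child type AB) = 1/4.
Weighted sum = 25/36.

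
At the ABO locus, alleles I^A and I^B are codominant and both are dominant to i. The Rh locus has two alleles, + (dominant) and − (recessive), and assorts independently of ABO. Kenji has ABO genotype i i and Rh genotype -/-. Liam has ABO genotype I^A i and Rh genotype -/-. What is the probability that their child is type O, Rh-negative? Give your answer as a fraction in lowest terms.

ABO cross i i × I^A i → offspring phenotypes: 1/2 O, 1/2 A.
Rh cross -/- × -/- → 1 Rh-.
Independent loci: P(type O, Rh-negative) = 1/2 × 1 = 1/2.

1/2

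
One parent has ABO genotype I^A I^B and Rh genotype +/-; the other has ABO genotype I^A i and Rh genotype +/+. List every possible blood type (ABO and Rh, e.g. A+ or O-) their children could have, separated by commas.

A+, B+, AB+

Gametes from I^A I^B × I^A i give offspring ABO genotypes I^A I^A, I^A I^B, I^A i, I^B i, i.e. phenotypes A, B, AB.
Rh cross +/- × +/+ → phenotypes Rh+.
Combining independently: A+, B+, AB+.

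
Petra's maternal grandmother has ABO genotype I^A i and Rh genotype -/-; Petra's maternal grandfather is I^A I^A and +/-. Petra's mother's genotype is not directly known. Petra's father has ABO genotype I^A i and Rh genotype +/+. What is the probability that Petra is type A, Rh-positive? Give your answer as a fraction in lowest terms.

7/8

Petra's mother's ABO genotype from I^A i × I^A I^A: 1/2 I^A I^A, 1/2 I^A i.
Crossing each possibility with the father I^A i and summing P(type A): 1/2·1 + 1/2·3/4 = 7/8.
Similarly for Rh via the mother's Rh distribution: P(Rh+) = 1.
Independent loci: 7/8 × 1 = 7/8.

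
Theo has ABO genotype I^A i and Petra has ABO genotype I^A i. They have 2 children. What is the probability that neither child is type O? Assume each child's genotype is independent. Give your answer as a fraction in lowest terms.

ABO cross I^A i × I^A i → 1/4 O, 3/4 A.
So P(type O) = 1/4 per child.
P(not type O) = 3/4 for one child; (3/4)^2 = 9/16.

9/16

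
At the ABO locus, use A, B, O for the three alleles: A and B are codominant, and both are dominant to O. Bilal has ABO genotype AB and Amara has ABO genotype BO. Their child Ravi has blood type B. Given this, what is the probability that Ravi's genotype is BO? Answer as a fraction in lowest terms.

1/2

Cross AB × BO → 1/4 AB, 1/4 AO, 1/4 BB, 1/4 BO.
Type-B genotypes among offspring: BB (1/4), BO (1/4); total 1/2.
P(BO | type B) = (1/4) / (1/2) = 1/2.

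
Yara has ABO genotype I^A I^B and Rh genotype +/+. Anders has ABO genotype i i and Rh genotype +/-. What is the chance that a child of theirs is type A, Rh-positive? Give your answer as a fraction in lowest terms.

1/2

ABO cross I^A I^B × i i → offspring phenotypes: 1/2 A, 1/2 B.
Rh cross +/+ × +/- → 1 Rh+.
Independent loci: P(type A, Rh-positive) = 1/2 × 1 = 1/2.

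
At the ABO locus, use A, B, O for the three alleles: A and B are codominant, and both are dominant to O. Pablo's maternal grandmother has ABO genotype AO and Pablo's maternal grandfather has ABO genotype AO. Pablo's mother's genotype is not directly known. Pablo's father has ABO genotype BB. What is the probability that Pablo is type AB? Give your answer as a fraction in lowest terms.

1/2

Pablo's mother's ABO genotype from AO × AO: 1/4 AA, 1/2 AO, 1/4 OO.
Crossing each possibility with the father BB and summing P(type AB): 1/4·1 + 1/2·1/2 + 1/4·0 = 1/2.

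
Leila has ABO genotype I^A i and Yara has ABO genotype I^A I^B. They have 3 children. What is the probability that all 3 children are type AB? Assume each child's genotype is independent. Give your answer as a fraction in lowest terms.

1/64

ABO cross I^A i × I^A I^B → 1/2 A, 1/4 B, 1/4 AB.
So P(type AB) = 1/4 per child.
All 3 independent: (1/4)^3 = 1/64.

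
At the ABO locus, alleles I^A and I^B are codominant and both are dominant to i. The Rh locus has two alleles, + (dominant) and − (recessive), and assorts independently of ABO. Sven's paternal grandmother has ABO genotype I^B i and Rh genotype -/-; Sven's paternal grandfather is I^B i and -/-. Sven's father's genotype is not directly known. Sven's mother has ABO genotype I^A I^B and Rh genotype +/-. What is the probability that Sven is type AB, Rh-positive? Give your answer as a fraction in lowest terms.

1/8

Sven's father's ABO genotype from I^B i × I^B i: 1/4 I^B I^B, 1/2 I^B i, 1/4 i i.
Crossing each possibility with the mother I^A I^B and summing P(type AB): 1/4·1/2 + 1/2·1/4 + 1/4·0 = 1/4.
Similarly for Rh via the father's Rh distribution: P(Rh+) = 1/2.
Independent loci: 1/4 × 1/2 = 1/8.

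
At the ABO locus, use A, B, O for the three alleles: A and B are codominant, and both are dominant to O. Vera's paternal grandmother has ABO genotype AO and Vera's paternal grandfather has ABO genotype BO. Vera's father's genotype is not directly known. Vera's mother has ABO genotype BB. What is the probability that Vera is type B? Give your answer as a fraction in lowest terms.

Vera's father's ABO genotype from AO × BO: 1/4 AB, 1/4 AO, 1/4 BO, 1/4 OO.
Crossing each possibility with the mother BB and summing P(type B): 1/4·1/2 + 1/4·1/2 + 1/4·1 + 1/4·1 = 3/4.

3/4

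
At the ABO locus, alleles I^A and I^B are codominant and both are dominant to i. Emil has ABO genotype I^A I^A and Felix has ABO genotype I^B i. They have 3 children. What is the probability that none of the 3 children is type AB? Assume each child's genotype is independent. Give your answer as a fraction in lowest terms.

ABO cross I^A I^A × I^B i → 1/2 A, 1/2 AB.
So P(type AB) = 1/2 per child.
P(not type AB) = 1/2 for one child; (1/2)^3 = 1/8.

1/8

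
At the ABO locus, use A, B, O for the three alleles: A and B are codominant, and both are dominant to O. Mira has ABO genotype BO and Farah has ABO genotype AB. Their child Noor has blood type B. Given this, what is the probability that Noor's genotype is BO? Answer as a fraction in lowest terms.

Cross BO × AB → 1/4 AB, 1/4 AO, 1/4 BB, 1/4 BO.
Type-B genotypes among offspring: BB (1/4), BO (1/4); total 1/2.
P(BO | type B) = (1/4) / (1/2) = 1/2.

1/2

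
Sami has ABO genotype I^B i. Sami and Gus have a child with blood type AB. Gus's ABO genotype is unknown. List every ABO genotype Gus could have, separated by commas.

For each candidate genotype of Gus, check whether crossing it with I^B i can produce every observed child phenotype.
  I^A I^A → possible child types {A, AB} ✓
  I^A I^B → possible child types {A, B, AB} ✓
  I^A i → possible child types {O, A, B, AB} ✓
  I^B I^B → possible child types {B} ✗
  I^B i → possible child types {O, B} ✗
  i i → possible child types {O, B} ✗

I^A I^A, I^A I^B, I^A i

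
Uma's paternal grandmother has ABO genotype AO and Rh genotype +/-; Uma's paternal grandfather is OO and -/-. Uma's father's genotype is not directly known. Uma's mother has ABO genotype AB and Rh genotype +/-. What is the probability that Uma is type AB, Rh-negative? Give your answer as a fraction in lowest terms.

Uma's father's ABO genotype from AO × OO: 1/2 AO, 1/2 OO.
Crossing each possibility with the mother AB and summing P(type AB): 1/2·1/4 + 1/2·0 = 1/8.
Similarly for Rh via the father's Rh distribution: P(Rh-) = 3/8.
Independent loci: 1/8 × 3/8 = 3/64.

3/64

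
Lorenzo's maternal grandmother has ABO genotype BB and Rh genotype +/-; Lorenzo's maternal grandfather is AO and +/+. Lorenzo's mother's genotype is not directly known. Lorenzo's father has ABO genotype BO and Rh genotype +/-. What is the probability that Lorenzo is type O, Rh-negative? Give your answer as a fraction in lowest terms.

1/64

Lorenzo's mother's ABO genotype from BB × AO: 1/2 AB, 1/2 BO.
Crossing each possibility with the father BO and summing P(type O): 1/2·0 + 1/2·1/4 = 1/8.
Similarly for Rh via the mother's Rh distribution: P(Rh-) = 1/8.
Independent loci: 1/8 × 1/8 = 1/64.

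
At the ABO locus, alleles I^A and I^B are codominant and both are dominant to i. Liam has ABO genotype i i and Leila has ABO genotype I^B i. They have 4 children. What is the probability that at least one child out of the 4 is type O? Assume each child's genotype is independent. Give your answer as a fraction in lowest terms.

ABO cross i i × I^B i → 1/2 O, 1/2 B.
So P(type O) = 1/2 per child.
P(none) = (1/2)^4 = 1/16; P(at least one) = 1 − 1/16 = 15/16.

15/16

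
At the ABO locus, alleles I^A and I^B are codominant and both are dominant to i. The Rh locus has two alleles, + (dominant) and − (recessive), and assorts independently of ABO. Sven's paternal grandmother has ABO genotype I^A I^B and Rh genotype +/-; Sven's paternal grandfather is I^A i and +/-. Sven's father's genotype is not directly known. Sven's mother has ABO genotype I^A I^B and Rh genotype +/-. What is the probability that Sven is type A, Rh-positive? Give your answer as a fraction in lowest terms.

Sven's father's ABO genotype from I^A I^B × I^A i: 1/4 I^A I^A, 1/4 I^A I^B, 1/4 I^A i, 1/4 I^B i.
Crossing each possibility with the mother I^A I^B and summing P(type A): 1/4·1/2 + 1/4·1/4 + 1/4·1/2 + 1/4·1/4 = 3/8.
Similarly for Rh via the father's Rh distribution: P(Rh+) = 3/4.
Independent loci: 3/8 × 3/4 = 9/32.

9/32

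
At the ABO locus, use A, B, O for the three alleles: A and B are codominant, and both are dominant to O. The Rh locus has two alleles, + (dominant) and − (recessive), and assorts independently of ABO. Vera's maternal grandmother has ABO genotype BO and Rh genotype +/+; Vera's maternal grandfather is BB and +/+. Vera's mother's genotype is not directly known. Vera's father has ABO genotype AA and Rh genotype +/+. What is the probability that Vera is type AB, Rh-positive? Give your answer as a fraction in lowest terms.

Vera's mother's ABO genotype from BO × BB: 1/2 BB, 1/2 BO.
Crossing each possibility with the father AA and summing P(type AB): 1/2·1 + 1/2·1/2 = 3/4.
Similarly for Rh via the mother's Rh distribution: P(Rh+) = 1.
Independent loci: 3/4 × 1 = 3/4.

3/4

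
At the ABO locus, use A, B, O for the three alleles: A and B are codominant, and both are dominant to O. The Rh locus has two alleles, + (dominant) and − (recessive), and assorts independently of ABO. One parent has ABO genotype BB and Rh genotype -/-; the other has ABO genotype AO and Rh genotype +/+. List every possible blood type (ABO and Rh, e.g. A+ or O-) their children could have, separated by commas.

Gametes from BB × AO give offspring ABO genotypes AB, BO, i.e. phenotypes B, AB.
Rh cross -/- × +/+ → phenotypes Rh+.
Combining independently: B+, AB+.

B+, AB+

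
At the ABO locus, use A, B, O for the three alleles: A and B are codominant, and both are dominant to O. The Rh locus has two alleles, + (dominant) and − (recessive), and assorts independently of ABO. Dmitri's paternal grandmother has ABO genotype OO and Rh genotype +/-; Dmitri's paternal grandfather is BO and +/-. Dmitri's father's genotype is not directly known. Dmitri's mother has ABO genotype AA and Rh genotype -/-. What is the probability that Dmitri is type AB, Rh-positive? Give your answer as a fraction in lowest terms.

Dmitri's father's ABO genotype from OO × BO: 1/2 BO, 1/2 OO.
Crossing each possibility with the mother AA and summing P(type AB): 1/2·1/2 + 1/2·0 = 1/4.
Similarly for Rh via the father's Rh distribution: P(Rh+) = 1/2.
Independent loci: 1/4 × 1/2 = 1/8.

1/8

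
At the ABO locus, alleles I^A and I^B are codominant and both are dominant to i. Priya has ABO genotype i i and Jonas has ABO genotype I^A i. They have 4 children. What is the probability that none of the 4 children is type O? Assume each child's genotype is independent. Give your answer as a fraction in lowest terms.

ABO cross i i × I^A i → 1/2 O, 1/2 A.
So P(type O) = 1/2 per child.
P(not type O) = 1/2 for one child; (1/2)^4 = 1/16.

1/16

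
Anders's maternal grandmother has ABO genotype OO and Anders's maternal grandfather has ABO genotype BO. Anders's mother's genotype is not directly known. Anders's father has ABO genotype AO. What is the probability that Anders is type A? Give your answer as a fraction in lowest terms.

3/8

Anders's mother's ABO genotype from OO × BO: 1/2 BO, 1/2 OO.
Crossing each possibility with the father AO and summing P(type A): 1/2·1/4 + 1/2·1/2 = 3/8.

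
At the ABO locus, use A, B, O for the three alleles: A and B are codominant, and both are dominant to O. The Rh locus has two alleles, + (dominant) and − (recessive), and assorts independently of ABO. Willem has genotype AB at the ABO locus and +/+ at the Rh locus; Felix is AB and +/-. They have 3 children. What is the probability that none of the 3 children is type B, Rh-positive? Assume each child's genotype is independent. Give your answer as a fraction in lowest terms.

ABO cross AB × AB → 1/4 A, 1/4 B, 1/2 AB.
Rh cross +/+ × +/- → 1 Rh+; so P(type B, Rh-positive) = 1/4 × 1 = 1/4 per child.
P(not type B, Rh-positive) = 3/4 for one child; (3/4)^3 = 27/64.

27/64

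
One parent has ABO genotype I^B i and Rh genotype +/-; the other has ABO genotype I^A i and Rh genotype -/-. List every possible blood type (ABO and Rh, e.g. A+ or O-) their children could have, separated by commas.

Gametes from I^B i × I^A i give offspring ABO genotypes I^A I^B, I^A i, I^B i, i i, i.e. phenotypes O, A, B, AB.
Rh cross +/- × -/- → phenotypes Rh+, Rh-.
Combining independently: O+, O-, A+, A-, B+, B-, AB+, AB-.

O+, O-, A+, A-, B+, B-, AB+, AB-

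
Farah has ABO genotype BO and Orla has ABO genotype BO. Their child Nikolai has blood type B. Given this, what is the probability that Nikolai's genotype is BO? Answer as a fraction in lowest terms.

Cross BO × BO → 1/4 BB, 1/2 BO, 1/4 OO.
Type-B genotypes among offspring: BB (1/4), BO (1/2); total 3/4.
P(BO | type B) = (1/2) / (3/4) = 2/3.

2/3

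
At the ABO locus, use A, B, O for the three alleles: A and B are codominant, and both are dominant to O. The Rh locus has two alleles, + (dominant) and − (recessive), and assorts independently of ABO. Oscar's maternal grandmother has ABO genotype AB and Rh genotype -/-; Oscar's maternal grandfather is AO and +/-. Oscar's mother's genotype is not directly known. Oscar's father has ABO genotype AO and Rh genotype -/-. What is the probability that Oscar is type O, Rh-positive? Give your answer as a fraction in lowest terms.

Oscar's mother's ABO genotype from AB × AO: 1/4 AA, 1/4 AB, 1/4 AO, 1/4 BO.
Crossing each possibility with the father AO and summing P(type O): 1/4·0 + 1/4·0 + 1/4·1/4 + 1/4·1/4 = 1/8.
Similarly for Rh via the mother's Rh distribution: P(Rh+) = 1/4.
Independent loci: 1/8 × 1/4 = 1/32.

1/32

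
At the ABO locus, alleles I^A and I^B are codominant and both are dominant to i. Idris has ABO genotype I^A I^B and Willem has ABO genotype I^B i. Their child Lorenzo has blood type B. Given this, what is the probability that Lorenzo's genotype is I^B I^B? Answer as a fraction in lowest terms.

Cross I^A I^B × I^B i → 1/4 I^A I^B, 1/4 I^A i, 1/4 I^B I^B, 1/4 I^B i.
Type-B genotypes among offspring: I^B I^B (1/4), I^B i (1/4); total 1/2.
P(I^B I^B | type B) = (1/4) / (1/2) = 1/2.

1/2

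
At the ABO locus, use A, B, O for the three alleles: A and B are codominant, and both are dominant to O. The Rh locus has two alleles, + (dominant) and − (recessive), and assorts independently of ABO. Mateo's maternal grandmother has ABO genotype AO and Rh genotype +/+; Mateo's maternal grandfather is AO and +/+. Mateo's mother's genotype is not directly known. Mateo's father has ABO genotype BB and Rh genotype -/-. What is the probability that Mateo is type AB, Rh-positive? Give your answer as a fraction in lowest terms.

Mateo's mother's ABO genotype from AO × AO: 1/4 AA, 1/2 AO, 1/4 OO.
Crossing each possibility with the father BB and summing P(type AB): 1/4·1 + 1/2·1/2 + 1/4·0 = 1/2.
Similarly for Rh via the mother's Rh distribution: P(Rh+) = 1.
Independent loci: 1/2 × 1 = 1/2.

1/2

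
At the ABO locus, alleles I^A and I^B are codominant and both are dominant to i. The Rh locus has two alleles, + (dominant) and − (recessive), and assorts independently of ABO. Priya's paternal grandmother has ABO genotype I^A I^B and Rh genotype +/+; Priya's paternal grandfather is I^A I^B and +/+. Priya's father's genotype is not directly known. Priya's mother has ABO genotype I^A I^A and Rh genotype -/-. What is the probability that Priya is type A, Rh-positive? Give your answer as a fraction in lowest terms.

1/2

Priya's father's ABO genotype from I^A I^B × I^A I^B: 1/4 I^A I^A, 1/2 I^A I^B, 1/4 I^B I^B.
Crossing each possibility with the mother I^A I^A and summing P(type A): 1/4·1 + 1/2·1/2 + 1/4·0 = 1/2.
Similarly for Rh via the father's Rh distribution: P(Rh+) = 1.
Independent loci: 1/2 × 1 = 1/2.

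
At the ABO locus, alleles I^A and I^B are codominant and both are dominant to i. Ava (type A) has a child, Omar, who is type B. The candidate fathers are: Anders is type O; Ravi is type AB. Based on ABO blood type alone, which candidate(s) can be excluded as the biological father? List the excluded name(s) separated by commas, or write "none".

Anders

A candidate is excluded only if no genotype consistent with his phenotype could produce a type B child with a type A mother.
Anders (type O): no genotype consistent with that phenotype can produce a type-B child with a type-A mother.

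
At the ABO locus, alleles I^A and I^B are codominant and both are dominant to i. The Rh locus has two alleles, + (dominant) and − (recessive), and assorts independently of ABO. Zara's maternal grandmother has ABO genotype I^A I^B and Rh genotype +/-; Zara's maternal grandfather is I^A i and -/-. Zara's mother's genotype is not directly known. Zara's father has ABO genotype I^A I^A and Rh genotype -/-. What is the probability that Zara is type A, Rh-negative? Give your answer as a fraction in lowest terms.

9/16

Zara's mother's ABO genotype from I^A I^B × I^A i: 1/4 I^A I^A, 1/4 I^A I^B, 1/4 I^A i, 1/4 I^B i.
Crossing each possibility with the father I^A I^A and summing P(type A): 1/4·1 + 1/4·1/2 + 1/4·1 + 1/4·1/2 = 3/4.
Similarly for Rh via the mother's Rh distribution: P(Rh-) = 3/4.
Independent loci: 3/4 × 3/4 = 9/16.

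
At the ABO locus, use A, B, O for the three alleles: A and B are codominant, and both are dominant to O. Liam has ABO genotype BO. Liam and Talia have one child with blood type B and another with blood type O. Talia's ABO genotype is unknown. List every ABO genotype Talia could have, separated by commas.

For each candidate genotype of Talia, check whether crossing it with BO can produce every observed child phenotype.
  AA → possible child types {A, AB} ✗
  AB → possible child types {A, B, AB} ✗
  AO → possible child types {O, A, B, AB} ✓
  BB → possible child types {B} ✗
  BO → possible child types {O, B} ✓
  OO → possible child types {O, B} ✓

AO, BO, OO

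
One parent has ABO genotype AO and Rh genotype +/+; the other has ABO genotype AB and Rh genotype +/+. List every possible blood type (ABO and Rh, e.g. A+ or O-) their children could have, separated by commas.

Gametes from AO × AB give offspring ABO genotypes AA, AB, AO, BO, i.e. phenotypes A, B, AB.
Rh cross +/+ × +/+ → phenotypes Rh+.
Combining independently: A+, B+, AB+.

A+, B+, AB+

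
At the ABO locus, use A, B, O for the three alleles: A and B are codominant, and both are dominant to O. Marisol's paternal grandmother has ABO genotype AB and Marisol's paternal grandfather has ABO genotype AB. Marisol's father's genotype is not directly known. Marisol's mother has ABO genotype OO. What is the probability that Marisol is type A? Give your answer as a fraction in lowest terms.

1/2

Marisol's father's ABO genotype from AB × AB: 1/4 AA, 1/2 AB, 1/4 BB.
Crossing each possibility with the mother OO and summing P(type A): 1/4·1 + 1/2·1/2 + 1/4·0 = 1/2.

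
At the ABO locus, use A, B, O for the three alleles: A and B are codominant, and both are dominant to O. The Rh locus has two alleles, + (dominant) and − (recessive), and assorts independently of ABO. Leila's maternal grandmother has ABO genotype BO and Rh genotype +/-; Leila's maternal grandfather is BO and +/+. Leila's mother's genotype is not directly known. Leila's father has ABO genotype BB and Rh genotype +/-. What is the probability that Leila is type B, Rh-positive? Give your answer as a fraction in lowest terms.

7/8

Leila's mother's ABO genotype from BO × BO: 1/4 BB, 1/2 BO, 1/4 OO.
Crossing each possibility with the father BB and summing P(type B): 1/4·1 + 1/2·1 + 1/4·1 = 1.
Similarly for Rh via the mother's Rh distribution: P(Rh+) = 7/8.
Independent loci: 1 × 7/8 = 7/8.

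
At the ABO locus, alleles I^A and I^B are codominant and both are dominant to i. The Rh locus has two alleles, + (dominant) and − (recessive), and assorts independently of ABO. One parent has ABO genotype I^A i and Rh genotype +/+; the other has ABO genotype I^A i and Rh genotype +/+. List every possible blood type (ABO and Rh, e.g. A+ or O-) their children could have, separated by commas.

Gametes from I^A i × I^A i give offspring ABO genotypes I^A I^A, I^A i, i i, i.e. phenotypes O, A.
Rh cross +/+ × +/+ → phenotypes Rh+.
Combining independently: O+, A+.

O+, A+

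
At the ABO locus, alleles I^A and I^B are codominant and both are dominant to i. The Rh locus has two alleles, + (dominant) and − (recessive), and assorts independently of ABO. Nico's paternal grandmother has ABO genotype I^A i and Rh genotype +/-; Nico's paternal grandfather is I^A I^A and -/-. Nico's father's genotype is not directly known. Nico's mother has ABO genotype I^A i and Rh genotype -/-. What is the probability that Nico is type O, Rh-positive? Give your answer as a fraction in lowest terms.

Nico's father's ABO genotype from I^A i × I^A I^A: 1/2 I^A I^A, 1/2 I^A i.
Crossing each possibility with the mother I^A i and summing P(type O): 1/2·0 + 1/2·1/4 = 1/8.
Similarly for Rh via the father's Rh distribution: P(Rh+) = 1/4.
Independent loci: 1/8 × 1/4 = 1/32.

1/32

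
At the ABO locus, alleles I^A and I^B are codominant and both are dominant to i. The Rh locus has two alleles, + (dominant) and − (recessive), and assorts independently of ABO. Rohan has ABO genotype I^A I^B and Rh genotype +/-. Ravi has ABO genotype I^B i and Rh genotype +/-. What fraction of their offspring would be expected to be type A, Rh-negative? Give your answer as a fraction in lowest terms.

ABO cross I^A I^B × I^B i → offspring phenotypes: 1/4 A, 1/2 B, 1/4 AB.
Rh cross +/- × +/- → 3/4 Rh+, 1/4 Rh-.
Independent loci: P(type A, Rh-negative) = 1/4 × 1/4 = 1/16.

1/16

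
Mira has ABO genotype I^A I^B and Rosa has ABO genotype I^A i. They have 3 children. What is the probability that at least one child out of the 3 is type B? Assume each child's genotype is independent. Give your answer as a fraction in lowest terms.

37/64

ABO cross I^A I^B × I^A i → 1/2 A, 1/4 B, 1/4 AB.
So P(type B) = 1/4 per child.
P(none) = (3/4)^3 = 27/64; P(at least one) = 1 − 27/64 = 37/64.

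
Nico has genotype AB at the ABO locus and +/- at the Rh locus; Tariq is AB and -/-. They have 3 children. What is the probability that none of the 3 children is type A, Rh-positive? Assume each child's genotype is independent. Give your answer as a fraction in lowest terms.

343/512

ABO cross AB × AB → 1/4 A, 1/4 B, 1/2 AB.
Rh cross +/- × -/- → 1/2 Rh+, 1/2 Rh-; so P(type A, Rh-positive) = 1/4 × 1/2 = 1/8 per child.
P(not type A, Rh-positive) = 7/8 for one child; (7/8)^3 = 343/512.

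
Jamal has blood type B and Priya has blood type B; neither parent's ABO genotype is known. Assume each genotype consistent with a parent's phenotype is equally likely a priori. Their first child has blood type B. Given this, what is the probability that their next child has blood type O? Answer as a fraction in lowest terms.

1/20

Possible genotypes: Jamal ∈ {BB, BO}; Priya ∈ {BB, BO}.
Weight each parental genotype pair by prior × P(type-B child):
  BB × BB: posterior weight 4/15; P(next child type O) = 0.
  BB × BO: posterior weight 4/15; P(next child type O) = 0.
  BO × BB: posterior weight 4/15; P(next child type O) = 0.
  BO × BO: posterior weight 1/5; P(next child type O) = 1/4.
Weighted sum = 1/20.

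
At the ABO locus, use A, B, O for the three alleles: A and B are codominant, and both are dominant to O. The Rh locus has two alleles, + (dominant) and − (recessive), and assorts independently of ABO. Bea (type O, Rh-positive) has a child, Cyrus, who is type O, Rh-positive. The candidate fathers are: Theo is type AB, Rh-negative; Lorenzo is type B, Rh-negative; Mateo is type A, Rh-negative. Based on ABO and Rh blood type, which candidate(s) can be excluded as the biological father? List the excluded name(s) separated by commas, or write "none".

Theo

A candidate is excluded only if no genotype consistent with his phenotype could produce a type O, Rh-positive child with a type O, Rh-positive mother.
Theo (type AB, Rh-): no genotype consistent with that phenotype can produce a type-O Rh+ child with a type-O mother.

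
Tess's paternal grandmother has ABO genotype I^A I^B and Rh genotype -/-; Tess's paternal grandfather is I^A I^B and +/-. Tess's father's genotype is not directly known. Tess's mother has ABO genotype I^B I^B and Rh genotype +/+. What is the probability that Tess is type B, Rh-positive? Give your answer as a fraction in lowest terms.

Tess's father's ABO genotype from I^A I^B × I^A I^B: 1/4 I^A I^A, 1/2 I^A I^B, 1/4 I^B I^B.
Crossing each possibility with the mother I^B I^B and summing P(type B): 1/4·0 + 1/2·1/2 + 1/4·1 = 1/2.
Similarly for Rh via the father's Rh distribution: P(Rh+) = 1.
Independent loci: 1/2 × 1 = 1/2.

1/2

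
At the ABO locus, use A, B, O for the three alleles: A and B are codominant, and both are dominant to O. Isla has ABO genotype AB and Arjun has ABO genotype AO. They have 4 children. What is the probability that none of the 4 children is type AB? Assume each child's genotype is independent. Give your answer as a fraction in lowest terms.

ABO cross AB × AO → 1/2 A, 1/4 B, 1/4 AB.
So P(type AB) = 1/4 per child.
P(not type AB) = 3/4 for one child; (3/4)^4 = 81/256.

81/256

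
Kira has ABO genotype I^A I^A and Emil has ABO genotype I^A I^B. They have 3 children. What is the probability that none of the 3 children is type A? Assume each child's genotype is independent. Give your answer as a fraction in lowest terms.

1/8

ABO cross I^A I^A × I^A I^B → 1/2 A, 1/2 AB.
So P(type A) = 1/2 per child.
P(not type A) = 1/2 for one child; (1/2)^3 = 1/8.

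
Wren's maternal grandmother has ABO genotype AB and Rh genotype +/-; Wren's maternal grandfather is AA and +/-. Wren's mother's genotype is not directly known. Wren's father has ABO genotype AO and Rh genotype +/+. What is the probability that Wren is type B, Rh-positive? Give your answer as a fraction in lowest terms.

1/8

Wren's mother's ABO genotype from AB × AA: 1/2 AA, 1/2 AB.
Crossing each possibility with the father AO and summing P(type B): 1/2·0 + 1/2·1/4 = 1/8.
Similarly for Rh via the mother's Rh distribution: P(Rh+) = 1.
Independent loci: 1/8 × 1 = 1/8.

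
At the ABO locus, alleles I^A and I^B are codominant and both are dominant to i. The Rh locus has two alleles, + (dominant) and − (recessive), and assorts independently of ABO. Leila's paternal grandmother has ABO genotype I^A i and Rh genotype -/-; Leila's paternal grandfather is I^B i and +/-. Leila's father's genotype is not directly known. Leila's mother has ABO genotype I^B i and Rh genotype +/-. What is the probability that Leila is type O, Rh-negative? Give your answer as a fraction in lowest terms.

Leila's father's ABO genotype from I^A i × I^B i: 1/4 I^A I^B, 1/4 I^A i, 1/4 I^B i, 1/4 i i.
Crossing each possibility with the mother I^B i and summing P(type O): 1/4·0 + 1/4·1/4 + 1/4·1/4 + 1/4·1/2 = 1/4.
Similarly for Rh via the father's Rh distribution: P(Rh-) = 3/8.
Independent loci: 1/4 × 3/8 = 3/32.

3/32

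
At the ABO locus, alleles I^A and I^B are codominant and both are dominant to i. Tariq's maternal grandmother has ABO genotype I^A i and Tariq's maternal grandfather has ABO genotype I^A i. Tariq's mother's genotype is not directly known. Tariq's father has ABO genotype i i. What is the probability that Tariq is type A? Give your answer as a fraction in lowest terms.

Tariq's mother's ABO genotype from I^A i × I^A i: 1/4 I^A I^A, 1/2 I^A i, 1/4 i i.
Crossing each possibility with the father i i and summing P(type A): 1/4·1 + 1/2·1/2 + 1/4·0 = 1/2.

1/2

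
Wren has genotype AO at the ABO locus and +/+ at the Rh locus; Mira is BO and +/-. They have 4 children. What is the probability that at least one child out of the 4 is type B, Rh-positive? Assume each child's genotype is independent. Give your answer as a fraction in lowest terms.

175/256

ABO cross AO × BO → 1/4 O, 1/4 A, 1/4 B, 1/4 AB.
Rh cross +/+ × +/- → 1 Rh+; so P(type B, Rh-positive) = 1/4 × 1 = 1/4 per child.
P(none) = (3/4)^4 = 81/256; P(at least one) = 1 − 81/256 = 175/256.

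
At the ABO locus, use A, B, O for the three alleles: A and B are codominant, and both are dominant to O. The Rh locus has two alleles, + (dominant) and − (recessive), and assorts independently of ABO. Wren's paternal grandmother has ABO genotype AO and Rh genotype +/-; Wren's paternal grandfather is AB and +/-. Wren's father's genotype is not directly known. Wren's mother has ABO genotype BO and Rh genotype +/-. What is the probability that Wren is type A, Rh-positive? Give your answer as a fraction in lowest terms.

Wren's father's ABO genotype from AO × AB: 1/4 AA, 1/4 AB, 1/4 AO, 1/4 BO.
Crossing each possibility with the mother BO and summing P(type A): 1/4·1/2 + 1/4·1/4 + 1/4·1/4 + 1/4·0 = 1/4.
Similarly for Rh via the father's Rh distribution: P(Rh+) = 3/4.
Independent loci: 1/4 × 3/4 = 3/16.

3/16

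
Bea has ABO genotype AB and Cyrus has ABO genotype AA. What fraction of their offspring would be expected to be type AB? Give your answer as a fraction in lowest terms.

1/2

ABO cross AB × AA → offspring phenotypes: 1/2 A, 1/2 AB.
So P(type AB) = 1/2.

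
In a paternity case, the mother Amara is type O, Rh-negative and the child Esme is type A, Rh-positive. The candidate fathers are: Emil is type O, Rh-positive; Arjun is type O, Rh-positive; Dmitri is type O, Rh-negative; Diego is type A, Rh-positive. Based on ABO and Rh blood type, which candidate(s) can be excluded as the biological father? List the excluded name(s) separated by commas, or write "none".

Emil, Arjun, Dmitri

A candidate is excluded only if no genotype consistent with his phenotype could produce a type A, Rh-positive child with a type O, Rh-negative mother.
Emil (type O, Rh+): no genotype consistent with that phenotype can produce a type-A Rh+ child with a type-O mother.
Arjun (type O, Rh+): no genotype consistent with that phenotype can produce a type-A Rh+ child with a type-O mother.
Dmitri (type O, Rh-): no genotype consistent with that phenotype can produce a type-A Rh+ child with a type-O mother.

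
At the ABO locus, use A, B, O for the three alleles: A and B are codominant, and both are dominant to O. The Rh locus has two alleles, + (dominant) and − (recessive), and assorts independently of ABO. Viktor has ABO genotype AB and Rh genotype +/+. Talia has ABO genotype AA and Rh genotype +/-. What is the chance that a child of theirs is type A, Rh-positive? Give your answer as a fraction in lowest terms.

ABO cross AB × AA → offspring phenotypes: 1/2 A, 1/2 AB.
Rh cross +/+ × +/- → 1 Rh+.
Independent loci: P(type A, Rh-positive) = 1/2 × 1 = 1/2.

1/2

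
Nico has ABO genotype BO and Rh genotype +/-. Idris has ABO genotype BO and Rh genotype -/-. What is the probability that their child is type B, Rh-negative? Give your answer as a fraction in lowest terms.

3/8

ABO cross BO × BO → offspring phenotypes: 1/4 O, 3/4 B.
Rh cross +/- × -/- → 1/2 Rh+, 1/2 Rh-.
Independent loci: P(type B, Rh-negative) = 3/4 × 1/2 = 3/8.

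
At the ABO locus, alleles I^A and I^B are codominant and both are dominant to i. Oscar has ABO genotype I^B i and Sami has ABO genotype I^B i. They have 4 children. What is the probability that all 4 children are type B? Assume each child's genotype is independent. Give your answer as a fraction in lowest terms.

81/256

ABO cross I^B i × I^B i → 1/4 O, 3/4 B.
So P(type B) = 3/4 per child.
All 4 independent: (3/4)^4 = 81/256.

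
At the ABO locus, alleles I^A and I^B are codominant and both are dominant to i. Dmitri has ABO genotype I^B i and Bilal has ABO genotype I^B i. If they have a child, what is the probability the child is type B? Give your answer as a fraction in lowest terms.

ABO cross I^B i × I^B i → offspring phenotypes: 1/4 O, 3/4 B.
So P(type B) = 3/4.

3/4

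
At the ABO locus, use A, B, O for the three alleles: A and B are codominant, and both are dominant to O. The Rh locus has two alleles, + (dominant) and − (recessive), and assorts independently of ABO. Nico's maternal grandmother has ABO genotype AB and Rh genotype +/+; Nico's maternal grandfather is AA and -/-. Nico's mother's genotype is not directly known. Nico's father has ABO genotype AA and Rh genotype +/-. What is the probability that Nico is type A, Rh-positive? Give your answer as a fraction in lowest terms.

9/16

Nico's mother's ABO genotype from AB × AA: 1/2 AA, 1/2 AB.
Crossing each possibility with the father AA and summing P(type A): 1/2·1 + 1/2·1/2 = 3/4.
Similarly for Rh via the mother's Rh distribution: P(Rh+) = 3/4.
Independent loci: 3/4 × 3/4 = 9/16.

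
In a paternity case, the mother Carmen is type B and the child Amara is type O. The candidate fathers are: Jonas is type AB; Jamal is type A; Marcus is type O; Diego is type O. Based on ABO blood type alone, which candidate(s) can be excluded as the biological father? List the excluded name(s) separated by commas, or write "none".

Jonas

A candidate is excluded only if no genotype consistent with his phenotype could produce a type O child with a type B mother.
Jonas (type AB): no genotype consistent with that phenotype can produce a type-O child with a type-B mother.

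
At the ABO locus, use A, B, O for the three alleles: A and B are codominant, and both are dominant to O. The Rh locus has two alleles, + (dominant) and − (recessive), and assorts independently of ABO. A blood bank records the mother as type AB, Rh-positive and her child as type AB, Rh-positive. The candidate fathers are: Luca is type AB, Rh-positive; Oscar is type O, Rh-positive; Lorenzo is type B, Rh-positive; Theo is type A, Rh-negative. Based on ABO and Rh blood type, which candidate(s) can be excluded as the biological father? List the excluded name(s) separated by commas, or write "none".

Oscar

A candidate is excluded only if no genotype consistent with his phenotype could produce a type AB, Rh-positive child with a type AB, Rh-positive mother.
Oscar (type O, Rh+): no genotype consistent with that phenotype can produce a type-AB Rh+ child with a type-AB mother.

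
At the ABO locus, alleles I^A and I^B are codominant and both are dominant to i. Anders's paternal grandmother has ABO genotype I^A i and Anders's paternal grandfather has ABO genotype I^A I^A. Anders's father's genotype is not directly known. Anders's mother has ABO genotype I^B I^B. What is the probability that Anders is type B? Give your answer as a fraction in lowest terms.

Anders's father's ABO genotype from I^A i × I^A I^A: 1/2 I^A I^A, 1/2 I^A i.
Crossing each possibility with the mother I^B I^B and summing P(type B): 1/2·0 + 1/2·1/2 = 1/4.

1/4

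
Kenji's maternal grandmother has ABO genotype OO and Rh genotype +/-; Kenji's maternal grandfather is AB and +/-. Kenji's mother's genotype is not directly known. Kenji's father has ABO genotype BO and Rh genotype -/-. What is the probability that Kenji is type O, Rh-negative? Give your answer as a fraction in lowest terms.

Kenji's mother's ABO genotype from OO × AB: 1/2 AO, 1/2 BO.
Crossing each possibility with the father BO and summing P(type O): 1/2·1/4 + 1/2·1/4 = 1/4.
Similarly for Rh via the mother's Rh distribution: P(Rh-) = 1/2.
Independent loci: 1/4 × 1/2 = 1/8.

1/8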